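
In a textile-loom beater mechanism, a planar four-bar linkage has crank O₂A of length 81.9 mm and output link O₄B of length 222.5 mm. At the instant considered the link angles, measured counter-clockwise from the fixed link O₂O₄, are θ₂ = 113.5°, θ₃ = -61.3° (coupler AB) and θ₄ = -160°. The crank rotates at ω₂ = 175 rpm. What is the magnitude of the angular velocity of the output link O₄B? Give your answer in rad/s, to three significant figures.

ω₂ = 18.33 rad/s (from 175 rpm).
Differentiating the loop-closure r₂e^{iθ₂}+r₃e^{iθ₃}=r₁+r₄e^{iθ₄} gives r₂ω₂e^{iθ₂}+r₃ω₃e^{iθ₃}=r₄ω₄e^{iθ₄}.
Eliminating the other unknown: ω₄ = r₂ω₂ sin(θ₂−θ₃) / [r₄ sin(θ₄−θ₃)].
Numerator sine = +0.09063; denominator sine = -0.98849.
Result = 0.0819·18.33·(+0.09063) / (0.2225·(-0.98849)) = -0.61849 rad/s; magnitude 0.61849 rad/s.

0.618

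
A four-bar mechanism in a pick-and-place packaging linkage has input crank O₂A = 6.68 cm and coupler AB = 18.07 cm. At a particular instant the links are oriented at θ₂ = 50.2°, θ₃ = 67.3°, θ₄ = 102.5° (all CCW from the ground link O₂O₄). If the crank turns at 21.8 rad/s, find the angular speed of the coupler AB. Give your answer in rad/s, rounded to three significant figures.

ω₂ = 21.8 rad/s
Differentiating the loop-closure r₂e^{iθ₂}+r₃e^{iθ₃}=r₁+r₄e^{iθ₄} gives r₂ω₂e^{iθ₂}+r₃ω₃e^{iθ₃}=r₄ω₄e^{iθ₄}.
Eliminating the other unknown: ω₃ = r₂ω₂ sin(θ₄−θ₂) / [r₃ sin(θ₃−θ₄)].
Numerator sine = +0.79122; denominator sine = -0.57643.
Result = 0.0668·21.8·(+0.79122) / (0.1807·(-0.57643)) = -11.062 rad/s; magnitude 11.062 rad/s.

11.1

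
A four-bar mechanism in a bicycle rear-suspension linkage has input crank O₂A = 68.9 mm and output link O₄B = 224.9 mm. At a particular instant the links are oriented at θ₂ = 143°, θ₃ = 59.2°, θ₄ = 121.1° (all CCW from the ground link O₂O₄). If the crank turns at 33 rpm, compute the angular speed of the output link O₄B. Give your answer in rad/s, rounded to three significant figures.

ω₂ = 3.456 rad/s (from 33 rpm).
Differentiating the loop-closure r₂e^{iθ₂}+r₃e^{iθ₃}=r₁+r₄e^{iθ₄} gives r₂ω₂e^{iθ₂}+r₃ω₃e^{iθ₃}=r₄ω₄e^{iθ₄}.
Eliminating the other unknown: ω₄ = r₂ω₂ sin(θ₂−θ₃) / [r₄ sin(θ₄−θ₃)].
Numerator sine = +0.99415; denominator sine = +0.88213.
Result = 0.0689·3.456·(+0.99415) / (0.2249·(+0.88213)) = +1.1931 rad/s; magnitude 1.1931 rad/s.

1.19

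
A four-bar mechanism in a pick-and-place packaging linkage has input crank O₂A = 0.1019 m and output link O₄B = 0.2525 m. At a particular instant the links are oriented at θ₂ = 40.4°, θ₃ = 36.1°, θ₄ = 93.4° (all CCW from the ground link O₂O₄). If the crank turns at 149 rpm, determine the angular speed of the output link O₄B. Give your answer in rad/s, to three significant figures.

0.561

ω₂ = 15.6 rad/s (from 149 rpm).
Differentiating the loop-closure r₂e^{iθ₂}+r₃e^{iθ₃}=r₁+r₄e^{iθ₄} gives r₂ω₂e^{iθ₂}+r₃ω₃e^{iθ₃}=r₄ω₄e^{iθ₄}.
Eliminating the other unknown: ω₄ = r₂ω₂ sin(θ₂−θ₃) / [r₄ sin(θ₄−θ₃)].
Numerator sine = +0.07498; denominator sine = +0.84151.
Result = 0.1019·15.6·(+0.07498) / (0.2525·(+0.84151)) = +0.56106 rad/s; magnitude 0.56106 rad/s.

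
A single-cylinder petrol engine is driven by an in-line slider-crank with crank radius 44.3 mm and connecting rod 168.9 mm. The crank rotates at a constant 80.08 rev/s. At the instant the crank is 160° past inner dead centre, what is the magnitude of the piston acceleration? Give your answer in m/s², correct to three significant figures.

8260

ω = 2π·80.1 = 503.2 rad/s
x(θ) = r cosθ + √(L² − r² sin²θ); with ω constant, a = ω²·d²x/dθ².
d²x/dθ² = −r cosθ − r²(cos2θ)/√u − r⁴ sin²2θ/(4u^{3/2}),  u = L² − r² sin²θ = 0.0282976 m².
Substituting r = 0.0443 m, L = 0.1689 m, θ = 160°: d²x/dθ² = +0.032608 m.
a = ω²·d²x/dθ² = (503.2)²·(+0.032608) = +8255.3 m/s²;  |a| = 8255.3 m/s².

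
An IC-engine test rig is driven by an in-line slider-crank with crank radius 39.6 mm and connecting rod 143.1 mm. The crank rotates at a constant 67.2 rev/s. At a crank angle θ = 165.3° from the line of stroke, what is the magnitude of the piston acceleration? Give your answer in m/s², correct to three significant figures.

5110

ω = 2π·67.2 = 422.2 rad/s
x(θ) = r cosθ + √(L² − r² sin²θ); with ω constant, a = ω²·d²x/dθ².
d²x/dθ² = −r cosθ − r²(cos2θ)/√u − r⁴ sin²2θ/(4u^{3/2}),  u = L² − r² sin²θ = 0.0203766 m².
Substituting r = 0.0396 m, L = 0.1431 m, θ = 165.3°: d²x/dθ² = +0.028682 m.
a = ω²·d²x/dθ² = (422.2)²·(+0.028682) = +5113.4 m/s²;  |a| = 5113.4 m/s².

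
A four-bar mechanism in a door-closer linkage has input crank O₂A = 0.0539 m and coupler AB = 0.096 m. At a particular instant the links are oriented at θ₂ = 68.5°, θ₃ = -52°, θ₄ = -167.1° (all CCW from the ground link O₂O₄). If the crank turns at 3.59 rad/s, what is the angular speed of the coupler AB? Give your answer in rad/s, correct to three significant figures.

ω₂ = 3.59 rad/s
Differentiating the loop-closure r₂e^{iθ₂}+r₃e^{iθ₃}=r₁+r₄e^{iθ₄} gives r₂ω₂e^{iθ₂}+r₃ω₃e^{iθ₃}=r₄ω₄e^{iθ₄}.
Eliminating the other unknown: ω₃ = r₂ω₂ sin(θ₄−θ₂) / [r₃ sin(θ₃−θ₄)].
Numerator sine = +0.82511; denominator sine = +0.90557.
Result = 0.0539·3.59·(+0.82511) / (0.096·(+0.90557)) = +1.8366 rad/s; magnitude 1.8366 rad/s.

1.84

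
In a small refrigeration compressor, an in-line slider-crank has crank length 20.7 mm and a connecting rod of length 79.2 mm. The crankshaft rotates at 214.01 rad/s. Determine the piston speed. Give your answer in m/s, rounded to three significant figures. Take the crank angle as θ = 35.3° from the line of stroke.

3.11

ω = 214 rad/s
For an in-line slider-crank, x = r cosθ + √(L² − r² sin²θ), so v = −rω sinθ·[1 + r cosθ/√(L² − r² sin²θ)].
With r = 0.0207 m, L = 0.0792 m, θ = 35.3°: √(L² − r² sin²θ) = 0.078291 m.
v = −0.0207·214·0.57786·[1 + 0.0207·0.81614/0.078291] = -3.1123 m/s.
|v| = 3.1123 m/s.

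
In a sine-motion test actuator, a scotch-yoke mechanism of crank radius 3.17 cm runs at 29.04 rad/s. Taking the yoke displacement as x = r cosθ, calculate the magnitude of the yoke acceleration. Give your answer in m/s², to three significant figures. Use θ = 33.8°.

22.2

ω = 29.04 rad/s
x = r cosθ ⇒ ẍ = −rω² cosθ (ω constant).
|a| = rω²|cosθ| = 0.0317·(29.04)²·|cos 33.8°| = 22.215 m/s².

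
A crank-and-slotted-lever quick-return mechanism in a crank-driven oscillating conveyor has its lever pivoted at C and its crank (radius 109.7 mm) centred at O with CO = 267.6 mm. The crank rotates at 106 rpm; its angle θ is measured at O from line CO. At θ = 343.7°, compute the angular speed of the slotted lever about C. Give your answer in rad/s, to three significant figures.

ω = 11.1 rad/s (from 106 rpm).
Crank pin A relative to C: A = (d + r cosθ, r sinθ); lever angle φ = atan2(r sinθ, d + r cosθ).
Differentiating tanφ: φ̇ = rω(d cosθ + r)/(d² + r² + 2dr cosθ).
d² + r² + 2dr cosθ = |CA|² = 0.139995 m²;  d cosθ + r = +0.36654 m.
|ω_lever| = |0.1097·11.1·+0.36654| / 0.139995 = 3.1883 rad/s.

3.19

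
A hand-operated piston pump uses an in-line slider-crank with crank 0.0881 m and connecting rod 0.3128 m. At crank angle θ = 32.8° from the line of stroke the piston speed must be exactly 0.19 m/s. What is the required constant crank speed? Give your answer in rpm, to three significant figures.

30.7

For an in-line slider-crank, |v_piston| = rω|sinθ|·[1 + r cosθ/√(L² − r² sin²θ)].
With r = 0.0881 m, L = 0.3128 m, θ = 32.8°: the bracketed kinematic factor |dx/dθ| = 0.059157 m.
ω = v/|dx/dθ| = 0.19/0.059157 = 3.2118 rad/s.
N = 60ω/(2π) = 30.67 rpm.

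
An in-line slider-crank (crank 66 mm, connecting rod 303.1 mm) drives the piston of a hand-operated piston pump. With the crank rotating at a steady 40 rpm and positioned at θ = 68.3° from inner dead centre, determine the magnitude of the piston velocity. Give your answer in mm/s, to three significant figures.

ω = 2π·40/60 = 4.189 rad/s
For an in-line slider-crank, x = r cosθ + √(L² − r² sin²θ), so v = −rω sinθ·[1 + r cosθ/√(L² − r² sin²θ)].
With r = 0.066 m, L = 0.3031 m, θ = 68.3°: √(L² − r² sin²θ) = 0.29683 m.
v = −0.066·4.189·0.92913·[1 + 0.066·0.36975/0.29683] = -0.27799 m/s.
|v| = 0.27799 m/s = 277.99 mm/s.

278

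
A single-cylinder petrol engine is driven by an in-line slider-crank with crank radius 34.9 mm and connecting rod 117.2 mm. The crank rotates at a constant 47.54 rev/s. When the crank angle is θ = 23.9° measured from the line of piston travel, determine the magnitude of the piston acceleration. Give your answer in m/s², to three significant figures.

3490

ω = 2π·47.5 = 298.7 rad/s
x(θ) = r cosθ + √(L² − r² sin²θ); with ω constant, a = ω²·d²x/dθ².
d²x/dθ² = −r cosθ − r²(cos2θ)/√u − r⁴ sin²2θ/(4u^{3/2}),  u = L² − r² sin²θ = 0.0135359 m².
Substituting r = 0.0349 m, L = 0.1172 m, θ = 23.9°: d²x/dθ² = -0.039069 m.
a = ω²·d²x/dθ² = (298.7)²·(-0.039069) = -3485.9 m/s²;  |a| = 3485.9 m/s².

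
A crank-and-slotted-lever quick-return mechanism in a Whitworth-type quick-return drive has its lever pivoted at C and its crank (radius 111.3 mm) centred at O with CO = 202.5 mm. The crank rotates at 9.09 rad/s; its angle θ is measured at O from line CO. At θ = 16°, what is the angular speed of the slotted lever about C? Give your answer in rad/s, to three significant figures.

3.20

ω = 9.09 rad/s
Crank pin A relative to C: A = (d + r cosθ, r sinθ); lever angle φ = atan2(r sinθ, d + r cosθ).
Differentiating tanφ: φ̇ = rω(d cosθ + r)/(d² + r² + 2dr cosθ).
d² + r² + 2dr cosθ = |CA|² = 0.0967243 m²;  d cosθ + r = +0.30596 m.
|ω_lever| = |0.1113·9.09·+0.30596| / 0.0967243 = 3.2002 rad/s.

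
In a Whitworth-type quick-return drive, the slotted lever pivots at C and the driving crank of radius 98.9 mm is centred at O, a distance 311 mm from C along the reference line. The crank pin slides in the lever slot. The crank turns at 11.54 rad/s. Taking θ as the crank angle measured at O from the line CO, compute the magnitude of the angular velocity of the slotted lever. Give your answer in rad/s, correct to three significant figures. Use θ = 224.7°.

2.22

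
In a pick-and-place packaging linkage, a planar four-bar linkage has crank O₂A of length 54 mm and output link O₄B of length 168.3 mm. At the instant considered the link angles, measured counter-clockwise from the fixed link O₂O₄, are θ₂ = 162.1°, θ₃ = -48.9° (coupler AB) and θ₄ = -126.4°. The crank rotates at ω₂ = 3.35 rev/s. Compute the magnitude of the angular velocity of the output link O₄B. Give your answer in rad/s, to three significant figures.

ω₂ = 21.05 rad/s (from 3.35 rev/s).
Differentiating the loop-closure r₂e^{iθ₂}+r₃e^{iθ₃}=r₁+r₄e^{iθ₄} gives r₂ω₂e^{iθ₂}+r₃ω₃e^{iθ₃}=r₄ω₄e^{iθ₄}.
Eliminating the other unknown: ω₄ = r₂ω₂ sin(θ₂−θ₃) / [r₄ sin(θ₄−θ₃)].
Numerator sine = -0.51504; denominator sine = -0.97630.
Result = 0.054·21.05·(-0.51504) / (0.1683·(-0.97630)) = +3.5628 rad/s; magnitude 3.5628 rad/s.

3.56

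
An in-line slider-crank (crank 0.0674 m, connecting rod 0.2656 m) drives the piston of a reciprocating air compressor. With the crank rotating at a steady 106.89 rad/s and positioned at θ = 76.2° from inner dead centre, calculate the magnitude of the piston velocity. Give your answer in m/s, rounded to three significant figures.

7.43

ω = 106.9 rad/s
For an in-line slider-crank, x = r cosθ + √(L² − r² sin²θ), so v = −rω sinθ·[1 + r cosθ/√(L² − r² sin²θ)].
With r = 0.0674 m, L = 0.2656 m, θ = 76.2°: √(L² − r² sin²θ) = 0.25741 m.
v = −0.0674·106.9·0.97113·[1 + 0.0674·0.23853/0.25741] = -7.4334 m/s.
|v| = 7.4334 m/s.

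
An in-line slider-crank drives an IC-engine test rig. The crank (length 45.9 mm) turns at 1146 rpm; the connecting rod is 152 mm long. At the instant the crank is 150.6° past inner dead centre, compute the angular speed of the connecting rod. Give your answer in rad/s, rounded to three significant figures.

ω = 120 rad/s (converted from 1146 rpm).
The rod makes angle φ with the slider axis where L sinφ = r sinθ; differentiating, L cosφ·φ̇ = r ω cosθ.
L cosφ = √(L² − r² sin²θ) = 0.15032 m.
|ω_rod| = r ω |cosθ| / √(L² − r² sin²θ) = 0.0459·120·0.87121/0.15032 = 31.925 rad/s.

31.9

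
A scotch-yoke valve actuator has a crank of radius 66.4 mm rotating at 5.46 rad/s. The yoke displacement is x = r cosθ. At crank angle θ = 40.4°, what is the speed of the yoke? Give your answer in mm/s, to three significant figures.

235

ω = 5.46 rad/s
x = r cosθ ⇒ ẋ = −rω sinθ.
|v| = rω|sinθ| = 0.0664·5.46·|sin 40.4°| = 0.23497 m/s = 234.97 mm/s.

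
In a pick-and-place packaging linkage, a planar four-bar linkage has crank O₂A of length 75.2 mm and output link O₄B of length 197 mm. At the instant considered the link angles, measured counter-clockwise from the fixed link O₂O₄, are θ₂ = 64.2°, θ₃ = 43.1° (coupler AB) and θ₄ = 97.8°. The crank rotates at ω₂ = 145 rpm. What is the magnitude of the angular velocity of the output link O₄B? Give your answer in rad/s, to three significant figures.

2.56

ω₂ = 15.18 rad/s (from 145 rpm).
Differentiating the loop-closure r₂e^{iθ₂}+r₃e^{iθ₃}=r₁+r₄e^{iθ₄} gives r₂ω₂e^{iθ₂}+r₃ω₃e^{iθ₃}=r₄ω₄e^{iθ₄}.
Eliminating the other unknown: ω₄ = r₂ω₂ sin(θ₂−θ₃) / [r₄ sin(θ₄−θ₃)].
Numerator sine = +0.36000; denominator sine = +0.81614.
Result = 0.0752·15.18·(+0.36000) / (0.197·(+0.81614)) = +2.5567 rad/s; magnitude 2.5567 rad/s.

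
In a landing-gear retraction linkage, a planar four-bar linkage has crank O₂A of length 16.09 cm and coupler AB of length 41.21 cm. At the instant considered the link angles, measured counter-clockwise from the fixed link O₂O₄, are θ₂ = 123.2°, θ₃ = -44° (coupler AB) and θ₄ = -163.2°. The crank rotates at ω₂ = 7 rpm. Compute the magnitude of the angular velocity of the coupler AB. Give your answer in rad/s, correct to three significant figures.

ω₂ = 0.733 rad/s (from 7 rpm).
Differentiating the loop-closure r₂e^{iθ₂}+r₃e^{iθ₃}=r₁+r₄e^{iθ₄} gives r₂ω₂e^{iθ₂}+r₃ω₃e^{iθ₃}=r₄ω₄e^{iθ₄}.
Eliminating the other unknown: ω₃ = r₂ω₂ sin(θ₄−θ₂) / [r₃ sin(θ₃−θ₄)].
Numerator sine = +0.95931; denominator sine = +0.87292.
Result = 0.1609·0.733·(+0.95931) / (0.4121·(+0.87292)) = +0.31453 rad/s; magnitude 0.31453 rad/s.

0.315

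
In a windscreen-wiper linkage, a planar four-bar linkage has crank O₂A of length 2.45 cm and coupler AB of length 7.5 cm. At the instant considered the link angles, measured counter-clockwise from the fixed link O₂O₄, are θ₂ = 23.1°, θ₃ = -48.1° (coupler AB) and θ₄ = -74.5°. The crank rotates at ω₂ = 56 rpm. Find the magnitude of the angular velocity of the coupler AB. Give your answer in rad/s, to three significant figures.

ω₂ = 5.864 rad/s (from 56 rpm).
Differentiating the loop-closure r₂e^{iθ₂}+r₃e^{iθ₃}=r₁+r₄e^{iθ₄} gives r₂ω₂e^{iθ₂}+r₃ω₃e^{iθ₃}=r₄ω₄e^{iθ₄}.
Eliminating the other unknown: ω₃ = r₂ω₂ sin(θ₄−θ₂) / [r₃ sin(θ₃−θ₄)].
Numerator sine = -0.99122; denominator sine = +0.44464.
Result = 0.0245·5.864·(-0.99122) / (0.075·(+0.44464)) = -4.2706 rad/s; magnitude 4.2706 rad/s.

4.27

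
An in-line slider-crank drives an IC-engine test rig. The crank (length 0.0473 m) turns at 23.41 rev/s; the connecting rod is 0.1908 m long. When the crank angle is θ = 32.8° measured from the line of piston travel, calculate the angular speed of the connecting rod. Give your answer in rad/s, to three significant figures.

ω = 147.1 rad/s (converted from 23.41 rev/s).
The rod makes angle φ with the slider axis where L sinφ = r sinθ; differentiating, L cosφ·φ̇ = r ω cosθ.
L cosφ = √(L² − r² sin²θ) = 0.18907 m.
|ω_rod| = r ω |cosθ| / √(L² − r² sin²θ) = 0.0473·147.1·0.84057/0.18907 = 30.931 rad/s.

30.9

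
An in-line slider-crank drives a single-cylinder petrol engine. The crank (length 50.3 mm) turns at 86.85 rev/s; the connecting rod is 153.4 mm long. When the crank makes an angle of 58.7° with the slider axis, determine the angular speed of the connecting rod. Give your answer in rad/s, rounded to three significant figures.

96.8

ω = 545.7 rad/s (converted from 86.85 rev/s).
The rod makes angle φ with the slider axis where L sinφ = r sinθ; differentiating, L cosφ·φ̇ = r ω cosθ.
L cosφ = √(L² − r² sin²θ) = 0.14726 m.
|ω_rod| = r ω |cosθ| / √(L² − r² sin²θ) = 0.0503·545.7·0.51952/0.14726 = 96.838 rad/s.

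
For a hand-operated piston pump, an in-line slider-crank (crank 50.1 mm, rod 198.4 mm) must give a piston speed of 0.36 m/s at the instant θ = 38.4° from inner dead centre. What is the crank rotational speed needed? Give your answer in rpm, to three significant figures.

For an in-line slider-crank, |v_piston| = rω|sinθ|·[1 + r cosθ/√(L² − r² sin²θ)].
With r = 0.0501 m, L = 0.1984 m, θ = 38.4°: the bracketed kinematic factor |dx/dθ| = 0.037355 m.
ω = v/|dx/dθ| = 0.36/0.037355 = 9.6372 rad/s.
N = 60ω/(2π) = 92.029 rpm.

92.0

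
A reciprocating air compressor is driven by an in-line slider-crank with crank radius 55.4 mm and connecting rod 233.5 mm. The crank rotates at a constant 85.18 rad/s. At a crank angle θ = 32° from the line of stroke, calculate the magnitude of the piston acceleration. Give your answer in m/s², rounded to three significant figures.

ω = 85.18 rad/s
x(θ) = r cosθ + √(L² − r² sin²θ); with ω constant, a = ω²·d²x/dθ².
d²x/dθ² = −r cosθ − r²(cos2θ)/√u − r⁴ sin²2θ/(4u^{3/2}),  u = L² − r² sin²θ = 0.0536604 m².
Substituting r = 0.0554 m, L = 0.2335 m, θ = 32°: d²x/dθ² = -0.052943 m.
a = ω²·d²x/dθ² = (85.18)²·(-0.052943) = -384.14 m/s²;  |a| = 384.14 m/s².

384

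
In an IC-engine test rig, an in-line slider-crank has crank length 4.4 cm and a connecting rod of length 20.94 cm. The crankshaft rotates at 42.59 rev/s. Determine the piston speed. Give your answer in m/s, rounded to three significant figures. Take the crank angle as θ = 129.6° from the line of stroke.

7.84

ω = 2π·42.6 = 267.6 rad/s
For an in-line slider-crank, x = r cosθ + √(L² − r² sin²θ), so v = −rω sinθ·[1 + r cosθ/√(L² − r² sin²θ)].
With r = 0.044 m, L = 0.2094 m, θ = 129.6°: √(L² − r² sin²θ) = 0.20664 m.
v = −0.044·267.6·0.77051·[1 + 0.044·-0.63742/0.20664] = -7.841 m/s.
|v| = 7.841 m/s.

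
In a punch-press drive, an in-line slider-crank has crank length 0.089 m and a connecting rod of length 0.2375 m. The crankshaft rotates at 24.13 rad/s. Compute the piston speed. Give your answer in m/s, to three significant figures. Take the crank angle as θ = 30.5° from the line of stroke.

ω = 24.13 rad/s
For an in-line slider-crank, x = r cosθ + √(L² − r² sin²θ), so v = −rω sinθ·[1 + r cosθ/√(L² − r² sin²θ)].
With r = 0.089 m, L = 0.2375 m, θ = 30.5°: √(L² − r² sin²θ) = 0.23316 m.
v = −0.089·24.13·0.50754·[1 + 0.089·0.86163/0.23316] = -1.4485 m/s.
|v| = 1.4485 m/s.

1.45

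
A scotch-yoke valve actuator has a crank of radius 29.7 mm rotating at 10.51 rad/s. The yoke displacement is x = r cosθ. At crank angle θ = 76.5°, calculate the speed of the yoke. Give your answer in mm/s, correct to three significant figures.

ω = 10.51 rad/s
x = r cosθ ⇒ ẋ = −rω sinθ.
|v| = rω|sinθ| = 0.0297·10.51·|sin 76.5°| = 0.30352 m/s = 303.52 mm/s.

304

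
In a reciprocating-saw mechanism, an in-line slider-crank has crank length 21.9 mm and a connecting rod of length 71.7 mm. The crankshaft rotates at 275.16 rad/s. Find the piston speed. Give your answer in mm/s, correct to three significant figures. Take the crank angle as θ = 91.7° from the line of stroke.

5970

ω = 275.2 rad/s
For an in-line slider-crank, x = r cosθ + √(L² − r² sin²θ), so v = −rω sinθ·[1 + r cosθ/√(L² − r² sin²θ)].
With r = 0.0219 m, L = 0.0717 m, θ = 91.7°: √(L² − r² sin²θ) = 0.068277 m.
v = −0.0219·275.2·0.99956·[1 + 0.0219·-0.02967/0.068277] = -5.966 m/s.
|v| = 5.966 m/s = 5966 mm/s.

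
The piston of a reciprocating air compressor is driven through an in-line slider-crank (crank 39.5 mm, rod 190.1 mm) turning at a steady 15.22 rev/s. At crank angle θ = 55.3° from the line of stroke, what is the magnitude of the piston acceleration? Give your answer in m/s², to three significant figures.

180

ω = 2π·15.2 = 95.63 rad/s
x(θ) = r cosθ + √(L² − r² sin²θ); with ω constant, a = ω²·d²x/dθ².
d²x/dθ² = −r cosθ − r²(cos2θ)/√u − r⁴ sin²2θ/(4u^{3/2}),  u = L² − r² sin²θ = 0.0350834 m².
Substituting r = 0.0395 m, L = 0.1901 m, θ = 55.3°: d²x/dθ² = -0.019637 m.
a = ω²·d²x/dθ² = (95.63)²·(-0.019637) = -179.58 m/s²;  |a| = 179.58 m/s².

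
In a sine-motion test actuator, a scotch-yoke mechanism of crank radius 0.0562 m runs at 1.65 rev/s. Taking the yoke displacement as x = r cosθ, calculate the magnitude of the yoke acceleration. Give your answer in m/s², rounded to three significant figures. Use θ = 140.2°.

4.64

ω = 10.37 rad/s (from 1.65 rev/s).
x = r cosθ ⇒ ẍ = −rω² cosθ (ω constant).
|a| = rω²|cosθ| = 0.0562·(10.37)²·|cos 140.2°| = 4.6407 m/s².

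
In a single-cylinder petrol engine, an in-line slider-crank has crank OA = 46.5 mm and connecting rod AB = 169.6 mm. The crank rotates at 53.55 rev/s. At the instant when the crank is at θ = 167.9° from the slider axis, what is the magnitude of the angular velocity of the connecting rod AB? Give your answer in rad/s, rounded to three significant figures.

90.3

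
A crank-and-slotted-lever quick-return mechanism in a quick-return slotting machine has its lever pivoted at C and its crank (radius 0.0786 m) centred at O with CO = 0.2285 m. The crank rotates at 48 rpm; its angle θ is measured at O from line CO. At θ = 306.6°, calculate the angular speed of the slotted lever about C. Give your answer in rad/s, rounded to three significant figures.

1.06

ω = 5.027 rad/s (from 48 rpm).
Crank pin A relative to C: A = (d + r cosθ, r sinθ); lever angle φ = atan2(r sinθ, d + r cosθ).
Differentiating tanφ: φ̇ = rω(d cosθ + r)/(d² + r² + 2dr cosθ).
d² + r² + 2dr cosθ = |CA|² = 0.0798067 m²;  d cosθ + r = +0.21484 m.
|ω_lever| = |0.0786·5.027·+0.21484| / 0.0798067 = 1.0636 rad/s.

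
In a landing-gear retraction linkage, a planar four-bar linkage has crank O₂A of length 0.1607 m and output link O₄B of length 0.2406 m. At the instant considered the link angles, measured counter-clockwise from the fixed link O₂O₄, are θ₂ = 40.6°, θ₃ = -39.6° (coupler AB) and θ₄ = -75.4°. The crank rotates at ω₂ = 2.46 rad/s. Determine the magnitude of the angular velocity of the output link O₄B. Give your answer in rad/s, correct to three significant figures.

ω₂ = 2.46 rad/s
Differentiating the loop-closure r₂e^{iθ₂}+r₃e^{iθ₃}=r₁+r₄e^{iθ₄} gives r₂ω₂e^{iθ₂}+r₃ω₃e^{iθ₃}=r₄ω₄e^{iθ₄}.
Eliminating the other unknown: ω₄ = r₂ω₂ sin(θ₂−θ₃) / [r₄ sin(θ₄−θ₃)].
Numerator sine = +0.98541; denominator sine = -0.58496.
Result = 0.1607·2.46·(+0.98541) / (0.2406·(-0.58496)) = -2.7679 rad/s; magnitude 2.7679 rad/s.

2.77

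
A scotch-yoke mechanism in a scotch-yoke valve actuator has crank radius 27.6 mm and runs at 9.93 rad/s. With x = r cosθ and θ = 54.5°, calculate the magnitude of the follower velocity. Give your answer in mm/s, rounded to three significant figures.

223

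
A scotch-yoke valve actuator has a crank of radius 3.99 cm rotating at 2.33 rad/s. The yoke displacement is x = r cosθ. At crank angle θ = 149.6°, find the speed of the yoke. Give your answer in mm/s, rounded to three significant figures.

ω = 2.33 rad/s
x = r cosθ ⇒ ẋ = −rω sinθ.
|v| = rω|sinθ| = 0.0399·2.33·|sin 149.6°| = 0.047044 m/s = 47.044 mm/s.

47.0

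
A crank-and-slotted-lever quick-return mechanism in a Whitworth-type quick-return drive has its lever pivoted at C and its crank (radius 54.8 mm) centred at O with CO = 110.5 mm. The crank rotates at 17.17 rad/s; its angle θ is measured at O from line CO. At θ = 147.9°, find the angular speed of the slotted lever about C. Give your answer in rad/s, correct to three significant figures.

ω = 17.17 rad/s
Crank pin A relative to C: A = (d + r cosθ, r sinθ); lever angle φ = atan2(r sinθ, d + r cosθ).
Differentiating tanφ: φ̇ = rω(d cosθ + r)/(d² + r² + 2dr cosθ).
d² + r² + 2dr cosθ = |CA|² = 0.00495397 m²;  d cosθ + r = -0.038807 m.
|ω_lever| = |0.0548·17.17·-0.038807| / 0.00495397 = 7.3707 rad/s.

7.37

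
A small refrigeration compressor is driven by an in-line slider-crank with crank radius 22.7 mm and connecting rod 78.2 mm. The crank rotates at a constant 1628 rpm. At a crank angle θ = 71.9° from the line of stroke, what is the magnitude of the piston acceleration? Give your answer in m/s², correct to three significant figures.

45.8

ω = 2π·1628/60 = 170.5 rad/s
x(θ) = r cosθ + √(L² − r² sin²θ); with ω constant, a = ω²·d²x/dθ².
d²x/dθ² = −r cosθ − r²(cos2θ)/√u − r⁴ sin²2θ/(4u^{3/2}),  u = L² − r² sin²θ = 0.00564969 m².
Substituting r = 0.0227 m, L = 0.0782 m, θ = 71.9°: d²x/dθ² = -0.0015748 m.
a = ω²·d²x/dθ² = (170.5)²·(-0.0015748) = -45.77 m/s²;  |a| = 45.77 m/s².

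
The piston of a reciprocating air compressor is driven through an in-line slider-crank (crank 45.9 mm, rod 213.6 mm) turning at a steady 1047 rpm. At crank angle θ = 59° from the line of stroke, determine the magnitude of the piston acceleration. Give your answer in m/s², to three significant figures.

229

ω = 2π·1047/60 = 109.6 rad/s
x(θ) = r cosθ + √(L² − r² sin²θ); with ω constant, a = ω²·d²x/dθ².
d²x/dθ² = −r cosθ − r²(cos2θ)/√u − r⁴ sin²2θ/(4u^{3/2}),  u = L² − r² sin²θ = 0.044077 m².
Substituting r = 0.0459 m, L = 0.2136 m, θ = 59°: d²x/dθ² = -0.019023 m.
a = ω²·d²x/dθ² = (109.6)²·(-0.019023) = -228.68 m/s²;  |a| = 228.68 m/s².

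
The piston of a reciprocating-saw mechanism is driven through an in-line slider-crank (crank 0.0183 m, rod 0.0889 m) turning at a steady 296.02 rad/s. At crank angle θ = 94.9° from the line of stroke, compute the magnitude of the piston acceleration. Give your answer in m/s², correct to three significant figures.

ω = 296 rad/s
x(θ) = r cosθ + √(L² − r² sin²θ); with ω constant, a = ω²·d²x/dθ².
d²x/dθ² = −r cosθ − r²(cos2θ)/√u − r⁴ sin²2θ/(4u^{3/2}),  u = L² − r² sin²θ = 0.00757076 m².
Substituting r = 0.0183 m, L = 0.0889 m, θ = 94.9°: d²x/dθ² = +0.0053546 m.
a = ω²·d²x/dθ² = (296)²·(+0.0053546) = +469.21 m/s²;  |a| = 469.21 m/s².

469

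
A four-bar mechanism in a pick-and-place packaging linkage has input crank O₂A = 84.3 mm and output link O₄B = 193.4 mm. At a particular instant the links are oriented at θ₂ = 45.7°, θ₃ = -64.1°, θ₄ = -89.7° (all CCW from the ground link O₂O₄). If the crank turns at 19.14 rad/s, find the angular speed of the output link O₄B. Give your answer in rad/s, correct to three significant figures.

18.2

ω₂ = 19.14 rad/s
Differentiating the loop-closure r₂e^{iθ₂}+r₃e^{iθ₃}=r₁+r₄e^{iθ₄} gives r₂ω₂e^{iθ₂}+r₃ω₃e^{iθ₃}=r₄ω₄e^{iθ₄}.
Eliminating the other unknown: ω₄ = r₂ω₂ sin(θ₂−θ₃) / [r₄ sin(θ₄−θ₃)].
Numerator sine = +0.94088; denominator sine = -0.43209.
Result = 0.0843·19.14·(+0.94088) / (0.1934·(-0.43209)) = -18.167 rad/s; magnitude 18.167 rad/s.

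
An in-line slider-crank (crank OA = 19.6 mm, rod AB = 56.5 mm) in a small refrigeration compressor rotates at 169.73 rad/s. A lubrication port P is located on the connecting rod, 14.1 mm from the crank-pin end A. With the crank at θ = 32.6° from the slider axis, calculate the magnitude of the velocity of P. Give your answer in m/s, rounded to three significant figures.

2.85

ω = 169.7 rad/s.  Crank-pin speed |V_A| = rω = 3.3267 m/s, perpendicular to OA.
Rod angle: sinφ = −(r/L) sinθ ⇒ φ = -10.772°; ω_rod = −rω cosθ/√(L²−r²sin²θ) = -50.493 rad/s.
V_P = V_A + ω_rod × AP, with AP = 0.0141 m along the rod.
Components: V_Px = −rω sinθ − a·ω_rod·sinφ = -1.9254 m/s;  V_Py = rω cosθ + a·ω_rod·cosφ = +2.1032 m/s.
|V_P| = √(V_Px² + V_Py²) = 2.8514 m/s.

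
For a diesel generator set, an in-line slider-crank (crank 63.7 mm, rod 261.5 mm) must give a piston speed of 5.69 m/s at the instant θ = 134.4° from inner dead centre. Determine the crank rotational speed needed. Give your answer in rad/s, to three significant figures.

151

For an in-line slider-crank, |v_piston| = rω|sinθ|·[1 + r cosθ/√(L² − r² sin²θ)].
With r = 0.0637 m, L = 0.2615 m, θ = 134.4°: the bracketed kinematic factor |dx/dθ| = 0.037635 m.
ω = v/|dx/dθ| = 5.69/0.037635 = 151.19 rad/s.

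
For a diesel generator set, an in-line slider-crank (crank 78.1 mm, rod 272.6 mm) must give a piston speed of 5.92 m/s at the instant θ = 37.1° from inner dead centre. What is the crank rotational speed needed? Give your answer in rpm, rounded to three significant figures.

974

For an in-line slider-crank, |v_piston| = rω|sinθ|·[1 + r cosθ/√(L² − r² sin²θ)].
With r = 0.0781 m, L = 0.2726 m, θ = 37.1°: the bracketed kinematic factor |dx/dθ| = 0.05804 m.
ω = v/|dx/dθ| = 5.92/0.05804 = 102 rad/s.
N = 60ω/(2π) = 974.01 rpm.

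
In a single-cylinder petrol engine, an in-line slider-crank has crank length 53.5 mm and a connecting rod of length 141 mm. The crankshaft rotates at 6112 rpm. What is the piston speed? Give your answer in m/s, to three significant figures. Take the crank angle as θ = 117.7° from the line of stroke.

24.6

ω = 2π·6112/60 = 640 rad/s
For an in-line slider-crank, x = r cosθ + √(L² − r² sin²θ), so v = −rω sinθ·[1 + r cosθ/√(L² − r² sin²θ)].
With r = 0.0535 m, L = 0.141 m, θ = 117.7°: √(L² − r² sin²θ) = 0.13281 m.
v = −0.0535·640·0.88539·[1 + 0.0535·-0.46484/0.13281] = -24.641 m/s.
|v| = 24.641 m/s.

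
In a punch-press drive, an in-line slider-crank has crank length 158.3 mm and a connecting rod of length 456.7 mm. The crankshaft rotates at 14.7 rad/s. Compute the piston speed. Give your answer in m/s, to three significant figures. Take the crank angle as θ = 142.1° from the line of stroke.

1.03

ω = 14.7 rad/s
For an in-line slider-crank, x = r cosθ + √(L² − r² sin²θ), so v = −rω sinθ·[1 + r cosθ/√(L² − r² sin²θ)].
With r = 0.1583 m, L = 0.4567 m, θ = 142.1°: √(L² − r² sin²θ) = 0.44623 m.
v = −0.1583·14.7·0.61429·[1 + 0.1583·-0.78908/0.44623] = -1.0293 m/s.
|v| = 1.0293 m/s.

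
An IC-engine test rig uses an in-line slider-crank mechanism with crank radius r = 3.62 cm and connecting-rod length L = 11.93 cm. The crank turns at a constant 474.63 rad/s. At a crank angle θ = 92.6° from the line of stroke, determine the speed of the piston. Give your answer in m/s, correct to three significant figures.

ω = 474.6 rad/s
For an in-line slider-crank, x = r cosθ + √(L² − r² sin²θ), so v = −rω sinθ·[1 + r cosθ/√(L² − r² sin²θ)].
With r = 0.0362 m, L = 0.1193 m, θ = 92.6°: √(L² − r² sin²θ) = 0.11369 m.
v = −0.0362·474.6·0.99897·[1 + 0.0362·-0.04536/0.11369] = -16.916 m/s.
|v| = 16.916 m/s.

16.9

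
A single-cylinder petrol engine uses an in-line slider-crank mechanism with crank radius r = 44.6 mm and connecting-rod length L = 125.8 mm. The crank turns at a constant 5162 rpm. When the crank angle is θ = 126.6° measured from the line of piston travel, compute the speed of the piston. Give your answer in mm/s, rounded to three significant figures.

ω = 2π·5162/60 = 540.6 rad/s
For an in-line slider-crank, x = r cosθ + √(L² − r² sin²θ), so v = −rω sinθ·[1 + r cosθ/√(L² − r² sin²θ)].
With r = 0.0446 m, L = 0.1258 m, θ = 126.6°: √(L² − r² sin²θ) = 0.1206 m.
v = −0.0446·540.6·0.80282·[1 + 0.0446·-0.59622/0.1206] = -15.087 m/s.
|v| = 15.087 m/s = 15087 mm/s.

15100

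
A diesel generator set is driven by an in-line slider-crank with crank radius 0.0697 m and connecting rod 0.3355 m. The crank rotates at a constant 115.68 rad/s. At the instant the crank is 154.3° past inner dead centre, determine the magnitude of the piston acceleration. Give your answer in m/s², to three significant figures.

ω = 115.7 rad/s
x(θ) = r cosθ + √(L² − r² sin²θ); with ω constant, a = ω²·d²x/dθ².
d²x/dθ² = −r cosθ − r²(cos2θ)/√u − r⁴ sin²2θ/(4u^{3/2}),  u = L² − r² sin²θ = 0.111647 m².
Substituting r = 0.0697 m, L = 0.3355 m, θ = 154.3°: d²x/dθ² = +0.053638 m.
a = ω²·d²x/dθ² = (115.7)²·(+0.053638) = +717.77 m/s²;  |a| = 717.77 m/s².

718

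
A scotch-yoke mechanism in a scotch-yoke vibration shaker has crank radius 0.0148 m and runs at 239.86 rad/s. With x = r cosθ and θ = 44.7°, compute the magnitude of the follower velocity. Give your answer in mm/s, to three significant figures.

2500

ω = 239.9 rad/s
x = r cosθ ⇒ ẋ = −rω sinθ.
|v| = rω|sinθ| = 0.0148·239.9·|sin 44.7°| = 2.497 m/s = 2497 mm/s.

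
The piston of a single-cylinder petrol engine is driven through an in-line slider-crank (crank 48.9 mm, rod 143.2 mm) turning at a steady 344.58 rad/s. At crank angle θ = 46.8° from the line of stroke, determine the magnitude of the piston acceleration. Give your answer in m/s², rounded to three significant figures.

3910

ω = 344.6 rad/s
x(θ) = r cosθ + √(L² − r² sin²θ); with ω constant, a = ω²·d²x/dθ².
d²x/dθ² = −r cosθ − r²(cos2θ)/√u − r⁴ sin²2θ/(4u^{3/2}),  u = L² − r² sin²θ = 0.0192356 m².
Substituting r = 0.0489 m, L = 0.1432 m, θ = 46.8°: d²x/dθ² = -0.032925 m.
a = ω²·d²x/dθ² = (344.6)²·(-0.032925) = -3909.4 m/s²;  |a| = 3909.4 m/s².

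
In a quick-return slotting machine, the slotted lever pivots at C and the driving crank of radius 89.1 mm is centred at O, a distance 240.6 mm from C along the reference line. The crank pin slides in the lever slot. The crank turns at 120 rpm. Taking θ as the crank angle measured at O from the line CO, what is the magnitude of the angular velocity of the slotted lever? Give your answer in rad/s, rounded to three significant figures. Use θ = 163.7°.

6.44

ω = 12.57 rad/s (from 120 rpm).
Crank pin A relative to C: A = (d + r cosθ, r sinθ); lever angle φ = atan2(r sinθ, d + r cosθ).
Differentiating tanφ: φ̇ = rω(d cosθ + r)/(d² + r² + 2dr cosθ).
d² + r² + 2dr cosθ = |CA|² = 0.0246756 m²;  d cosθ + r = -0.14183 m.
|ω_lever| = |0.0891·12.57·-0.14183| / 0.0246756 = 6.4355 rad/s.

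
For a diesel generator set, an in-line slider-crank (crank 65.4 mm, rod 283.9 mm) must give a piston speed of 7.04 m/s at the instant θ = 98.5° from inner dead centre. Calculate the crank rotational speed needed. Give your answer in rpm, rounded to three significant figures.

1080

For an in-line slider-crank, |v_piston| = rω|sinθ|·[1 + r cosθ/√(L² − r² sin²θ)].
With r = 0.0654 m, L = 0.2839 m, θ = 98.5°: the bracketed kinematic factor |dx/dθ| = 0.06242 m.
ω = v/|dx/dθ| = 7.04/0.06242 = 112.78 rad/s.
N = 60ω/(2π) = 1077 rpm.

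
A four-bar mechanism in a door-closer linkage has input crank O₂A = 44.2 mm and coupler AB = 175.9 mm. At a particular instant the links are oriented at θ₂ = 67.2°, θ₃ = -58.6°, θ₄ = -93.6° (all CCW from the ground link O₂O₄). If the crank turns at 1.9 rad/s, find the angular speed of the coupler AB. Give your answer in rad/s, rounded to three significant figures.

0.274

ω₂ = 1.9 rad/s
Differentiating the loop-closure r₂e^{iθ₂}+r₃e^{iθ₃}=r₁+r₄e^{iθ₄} gives r₂ω₂e^{iθ₂}+r₃ω₃e^{iθ₃}=r₄ω₄e^{iθ₄}.
Eliminating the other unknown: ω₃ = r₂ω₂ sin(θ₄−θ₂) / [r₃ sin(θ₃−θ₄)].
Numerator sine = -0.32887; denominator sine = +0.57358.
Result = 0.0442·1.9·(-0.32887) / (0.1759·(+0.57358)) = -0.27374 rad/s; magnitude 0.27374 rad/s.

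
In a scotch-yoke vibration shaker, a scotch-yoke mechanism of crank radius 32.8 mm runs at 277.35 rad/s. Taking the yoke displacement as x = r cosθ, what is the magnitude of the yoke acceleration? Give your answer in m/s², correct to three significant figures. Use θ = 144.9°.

ω = 277.4 rad/s
x = r cosθ ⇒ ẍ = −rω² cosθ (ω constant).
|a| = rω²|cosθ| = 0.0328·(277.4)²·|cos 144.9°| = 2064.3 m/s².

2060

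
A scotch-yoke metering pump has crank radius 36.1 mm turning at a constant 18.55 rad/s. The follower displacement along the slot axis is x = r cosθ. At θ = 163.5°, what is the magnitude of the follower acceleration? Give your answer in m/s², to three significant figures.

ω = 18.55 rad/s
x = r cosθ ⇒ ẍ = −rω² cosθ (ω constant).
|a| = rω²|cosθ| = 0.0361·(18.55)²·|cos 163.5°| = 11.911 m/s².

11.9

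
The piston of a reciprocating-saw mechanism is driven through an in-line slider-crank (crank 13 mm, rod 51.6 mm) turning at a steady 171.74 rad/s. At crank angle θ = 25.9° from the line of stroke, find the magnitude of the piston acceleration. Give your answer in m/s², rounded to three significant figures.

406

ω = 171.7 rad/s
x(θ) = r cosθ + √(L² − r² sin²θ); with ω constant, a = ω²·d²x/dθ².
d²x/dθ² = −r cosθ − r²(cos2θ)/√u − r⁴ sin²2θ/(4u^{3/2}),  u = L² − r² sin²θ = 0.00263032 m².
Substituting r = 0.013 m, L = 0.0516 m, θ = 25.9°: d²x/dθ² = -0.013765 m.
a = ω²·d²x/dθ² = (171.7)²·(-0.013765) = -405.99 m/s²;  |a| = 405.99 m/s².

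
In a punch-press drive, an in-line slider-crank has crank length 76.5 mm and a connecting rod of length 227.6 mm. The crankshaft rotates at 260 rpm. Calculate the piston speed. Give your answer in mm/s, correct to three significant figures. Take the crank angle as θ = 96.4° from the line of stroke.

ω = 2π·260/60 = 27.23 rad/s
For an in-line slider-crank, x = r cosθ + √(L² − r² sin²θ), so v = −rω sinθ·[1 + r cosθ/√(L² − r² sin²θ)].
With r = 0.0765 m, L = 0.2276 m, θ = 96.4°: √(L² − r² sin²θ) = 0.21453 m.
v = −0.0765·27.23·0.99377·[1 + 0.0765·-0.11147/0.21453] = -1.9876 m/s.
|v| = 1.9876 m/s = 1987.6 mm/s.

1990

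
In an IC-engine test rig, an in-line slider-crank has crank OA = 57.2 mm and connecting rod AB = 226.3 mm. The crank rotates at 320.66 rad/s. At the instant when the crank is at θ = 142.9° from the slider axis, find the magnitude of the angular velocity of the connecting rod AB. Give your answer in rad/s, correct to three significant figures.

ω = 320.7 rad/s
The rod makes angle φ with the slider axis where L sinφ = r sinθ; differentiating, L cosφ·φ̇ = r ω cosθ.
L cosφ = √(L² − r² sin²θ) = 0.22365 m.
|ω_rod| = r ω |cosθ| / √(L² − r² sin²θ) = 0.0572·320.7·0.79758/0.22365 = 65.409 rad/s.

65.4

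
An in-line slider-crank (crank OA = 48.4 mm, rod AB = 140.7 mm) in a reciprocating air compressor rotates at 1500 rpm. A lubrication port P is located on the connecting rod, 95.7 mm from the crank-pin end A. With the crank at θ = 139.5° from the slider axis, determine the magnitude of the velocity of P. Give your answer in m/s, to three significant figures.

ω = 157.1 rad/s.  Crank-pin speed |V_A| = rω = 7.6027 m/s, perpendicular to OA.
Rod angle: sinφ = −(r/L) sinθ ⇒ φ = -12.909°; ω_rod = −rω cosθ/√(L²−r²sin²θ) = +42.154 rad/s.
V_P = V_A + ω_rod × AP, with AP = 0.0957 m along the rod.
Components: V_Px = −rω sinθ − a·ω_rod·sinφ = -4.0363 m/s;  V_Py = rω cosθ + a·ω_rod·cosφ = -1.849 m/s.
|V_P| = √(V_Px² + V_Py²) = 4.4396 m/s.

4.44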